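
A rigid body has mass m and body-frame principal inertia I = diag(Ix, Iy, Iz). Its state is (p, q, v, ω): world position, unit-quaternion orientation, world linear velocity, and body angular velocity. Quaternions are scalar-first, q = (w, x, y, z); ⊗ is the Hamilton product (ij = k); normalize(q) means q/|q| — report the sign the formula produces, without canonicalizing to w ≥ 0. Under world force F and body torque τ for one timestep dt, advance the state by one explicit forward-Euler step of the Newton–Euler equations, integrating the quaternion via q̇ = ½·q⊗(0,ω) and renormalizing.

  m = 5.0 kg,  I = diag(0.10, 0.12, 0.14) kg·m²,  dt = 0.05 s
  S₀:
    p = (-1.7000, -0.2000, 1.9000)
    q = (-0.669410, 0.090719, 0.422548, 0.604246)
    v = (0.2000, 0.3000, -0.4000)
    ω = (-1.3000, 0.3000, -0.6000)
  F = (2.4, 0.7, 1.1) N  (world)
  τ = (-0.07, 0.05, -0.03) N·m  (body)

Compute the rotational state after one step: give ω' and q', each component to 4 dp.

precession coupling ω×(Iω) = (-0.0036, -0.0312, -0.0078)
α = I⁻¹(τ − ω×Iω) = (-0.6640, 0.6767, -0.1586)
new body rate ω' = (-1.3332, 0.3338, -0.6079)
Hamilton product q⊗(0,ω) = (0.3537179, 0.4354304, -0.9319114, 0.9781741)
q + ½dt·q⊗(0,ω), renormalized = (-0.6601, 0.1015, 0.3990, 0.6283)

ω' = (-1.3332, 0.3338, -0.6079)
q' = (-0.6601, 0.1015, 0.3990, 0.6283)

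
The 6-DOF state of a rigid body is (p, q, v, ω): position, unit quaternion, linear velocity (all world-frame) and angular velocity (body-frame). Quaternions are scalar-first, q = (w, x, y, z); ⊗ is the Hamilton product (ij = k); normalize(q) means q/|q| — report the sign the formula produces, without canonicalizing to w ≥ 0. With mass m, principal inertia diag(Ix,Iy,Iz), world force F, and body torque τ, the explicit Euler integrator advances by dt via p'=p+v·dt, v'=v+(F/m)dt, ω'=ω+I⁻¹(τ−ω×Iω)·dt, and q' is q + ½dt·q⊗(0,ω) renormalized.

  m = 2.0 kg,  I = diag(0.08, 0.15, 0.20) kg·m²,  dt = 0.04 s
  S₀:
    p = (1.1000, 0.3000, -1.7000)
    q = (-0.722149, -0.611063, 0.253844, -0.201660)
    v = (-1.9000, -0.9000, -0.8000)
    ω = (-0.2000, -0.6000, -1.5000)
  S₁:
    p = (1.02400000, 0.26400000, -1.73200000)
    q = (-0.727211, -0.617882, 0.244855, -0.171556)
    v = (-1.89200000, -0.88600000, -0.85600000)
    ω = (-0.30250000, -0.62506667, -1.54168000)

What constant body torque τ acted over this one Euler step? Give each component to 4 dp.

τ = (-0.1600, -0.1300, -0.2000)

Δω = ω₁−ω₀ = (-0.10250000, -0.02506667, -0.04168000)
ω₀×(Iω₀) = (0.0450, -0.0360, 0.0084)
τ = I·(Δω/dt) + ω₀×(Iω₀) = (-0.1600, -0.1300, -0.2000)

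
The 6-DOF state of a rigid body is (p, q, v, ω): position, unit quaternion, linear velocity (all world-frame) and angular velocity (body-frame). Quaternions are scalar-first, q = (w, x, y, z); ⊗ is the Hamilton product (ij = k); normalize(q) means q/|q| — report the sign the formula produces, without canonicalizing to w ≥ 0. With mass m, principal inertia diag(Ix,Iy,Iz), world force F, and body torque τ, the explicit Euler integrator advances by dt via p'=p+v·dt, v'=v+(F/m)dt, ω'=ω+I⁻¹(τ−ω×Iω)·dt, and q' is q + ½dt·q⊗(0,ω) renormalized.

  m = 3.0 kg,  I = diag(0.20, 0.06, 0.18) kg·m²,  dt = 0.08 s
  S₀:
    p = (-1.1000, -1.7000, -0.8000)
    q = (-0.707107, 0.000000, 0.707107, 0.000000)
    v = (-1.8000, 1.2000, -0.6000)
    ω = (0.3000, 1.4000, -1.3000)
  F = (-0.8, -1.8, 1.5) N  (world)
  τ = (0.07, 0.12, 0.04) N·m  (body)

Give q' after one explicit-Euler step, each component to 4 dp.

q' = (-0.7445, -0.0451, 0.6655, 0.0282)

q⊗(0,ω) = (-0.9899498, -1.1313712, -0.9899498, 0.7071070)
updated quaternion q' = (-0.7445, -0.0451, 0.6655, 0.0282)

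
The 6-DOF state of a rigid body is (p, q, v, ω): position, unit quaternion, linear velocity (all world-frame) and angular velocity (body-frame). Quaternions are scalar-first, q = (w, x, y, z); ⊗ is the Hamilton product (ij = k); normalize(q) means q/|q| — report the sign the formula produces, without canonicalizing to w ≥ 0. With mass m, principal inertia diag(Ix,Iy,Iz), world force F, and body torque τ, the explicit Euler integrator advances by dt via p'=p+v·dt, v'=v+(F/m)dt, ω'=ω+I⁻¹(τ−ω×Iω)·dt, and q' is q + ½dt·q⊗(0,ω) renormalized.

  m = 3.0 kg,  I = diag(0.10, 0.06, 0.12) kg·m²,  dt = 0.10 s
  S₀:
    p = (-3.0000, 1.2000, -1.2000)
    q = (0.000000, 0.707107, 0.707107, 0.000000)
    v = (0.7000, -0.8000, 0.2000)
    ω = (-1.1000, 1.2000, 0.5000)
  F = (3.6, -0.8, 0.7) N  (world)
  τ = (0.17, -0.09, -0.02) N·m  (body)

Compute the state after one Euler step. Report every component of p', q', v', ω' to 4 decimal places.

angular accel α = (1.3400, -1.6833, -0.6067)
new body rate ω' = (-0.9660, 1.0317, 0.4393)
2q̇ = q⊗(0,ω) = (-0.0707107, 0.3535535, -0.3535535, 1.6263461)
q + ½dt·q⊗(0,ω), renormalized = (-0.0035, 0.7222, 0.6869, 0.0810)
p + v·dt = (-2.9300, 1.1200, -1.1800)
v' = v + a·dt = (0.8200, -0.8267, 0.2233)

p' = (-2.9300, 1.1200, -1.1800)
q' = (-0.0035, 0.7222, 0.6869, 0.0810)
v' = (0.8200, -0.8267, 0.2233)
ω' = (-0.9660, 1.0317, 0.4393)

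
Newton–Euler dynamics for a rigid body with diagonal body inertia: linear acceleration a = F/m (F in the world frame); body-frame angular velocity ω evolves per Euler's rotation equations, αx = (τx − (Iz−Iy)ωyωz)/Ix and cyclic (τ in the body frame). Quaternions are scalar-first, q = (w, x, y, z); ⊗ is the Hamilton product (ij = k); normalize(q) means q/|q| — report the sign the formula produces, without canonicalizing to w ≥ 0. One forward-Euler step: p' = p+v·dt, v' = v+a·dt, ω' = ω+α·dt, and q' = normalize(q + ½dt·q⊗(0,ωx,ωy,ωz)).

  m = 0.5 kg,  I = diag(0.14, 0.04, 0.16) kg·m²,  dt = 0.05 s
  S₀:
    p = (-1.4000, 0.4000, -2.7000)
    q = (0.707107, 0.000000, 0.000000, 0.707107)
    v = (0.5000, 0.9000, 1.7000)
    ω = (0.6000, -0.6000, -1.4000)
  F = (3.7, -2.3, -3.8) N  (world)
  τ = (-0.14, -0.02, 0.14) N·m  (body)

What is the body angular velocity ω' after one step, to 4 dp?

ω' = (0.5140, -0.6460, -1.3675)

α = I⁻¹(τ − ω×Iω) = (-1.7200, -0.9200, 0.6500)
new body rate ω' = (0.5140, -0.6460, -1.3675)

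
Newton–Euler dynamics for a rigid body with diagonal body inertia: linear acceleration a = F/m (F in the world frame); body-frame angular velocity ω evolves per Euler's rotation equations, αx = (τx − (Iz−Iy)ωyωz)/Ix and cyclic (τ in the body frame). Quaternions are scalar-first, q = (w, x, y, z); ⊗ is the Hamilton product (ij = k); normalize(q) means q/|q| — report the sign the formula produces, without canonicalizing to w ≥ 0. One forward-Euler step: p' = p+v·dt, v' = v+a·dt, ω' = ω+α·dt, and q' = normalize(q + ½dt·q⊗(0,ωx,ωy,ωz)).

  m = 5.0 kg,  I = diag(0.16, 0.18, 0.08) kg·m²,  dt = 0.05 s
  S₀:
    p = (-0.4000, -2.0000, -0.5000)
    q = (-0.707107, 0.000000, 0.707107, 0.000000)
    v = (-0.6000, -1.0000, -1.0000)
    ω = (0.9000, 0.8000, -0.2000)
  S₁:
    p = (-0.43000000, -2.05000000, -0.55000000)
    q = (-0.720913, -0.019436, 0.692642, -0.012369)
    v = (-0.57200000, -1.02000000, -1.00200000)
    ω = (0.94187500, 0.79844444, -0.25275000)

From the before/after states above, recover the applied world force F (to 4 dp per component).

velocity change Δv = (0.02800000, -0.02000000, -0.00200000)
F = m·Δv/dt = (2.8000, -2.0000, -0.2000)

F = (2.8000, -2.0000, -0.2000)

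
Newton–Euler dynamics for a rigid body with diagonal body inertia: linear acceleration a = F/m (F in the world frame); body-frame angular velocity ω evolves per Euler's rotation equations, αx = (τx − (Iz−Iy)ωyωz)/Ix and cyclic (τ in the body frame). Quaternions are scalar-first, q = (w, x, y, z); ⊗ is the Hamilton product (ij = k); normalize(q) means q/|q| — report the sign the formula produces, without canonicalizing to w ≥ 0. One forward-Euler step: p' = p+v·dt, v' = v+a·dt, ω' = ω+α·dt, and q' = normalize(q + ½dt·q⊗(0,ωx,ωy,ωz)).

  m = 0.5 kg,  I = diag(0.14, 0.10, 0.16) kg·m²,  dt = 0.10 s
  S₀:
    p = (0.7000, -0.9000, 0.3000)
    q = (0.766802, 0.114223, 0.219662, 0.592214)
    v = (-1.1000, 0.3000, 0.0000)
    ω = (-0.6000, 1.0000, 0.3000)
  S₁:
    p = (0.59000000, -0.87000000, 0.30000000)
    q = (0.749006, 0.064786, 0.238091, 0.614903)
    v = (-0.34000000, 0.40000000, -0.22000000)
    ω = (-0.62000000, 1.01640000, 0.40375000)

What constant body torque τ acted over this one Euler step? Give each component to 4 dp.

τ = (-0.0100, 0.0200, 0.1900)

rate change Δω = (-0.02000000, 0.01640000, 0.10375000)
I·α + gyro = (-0.0100, 0.0200, 0.1900)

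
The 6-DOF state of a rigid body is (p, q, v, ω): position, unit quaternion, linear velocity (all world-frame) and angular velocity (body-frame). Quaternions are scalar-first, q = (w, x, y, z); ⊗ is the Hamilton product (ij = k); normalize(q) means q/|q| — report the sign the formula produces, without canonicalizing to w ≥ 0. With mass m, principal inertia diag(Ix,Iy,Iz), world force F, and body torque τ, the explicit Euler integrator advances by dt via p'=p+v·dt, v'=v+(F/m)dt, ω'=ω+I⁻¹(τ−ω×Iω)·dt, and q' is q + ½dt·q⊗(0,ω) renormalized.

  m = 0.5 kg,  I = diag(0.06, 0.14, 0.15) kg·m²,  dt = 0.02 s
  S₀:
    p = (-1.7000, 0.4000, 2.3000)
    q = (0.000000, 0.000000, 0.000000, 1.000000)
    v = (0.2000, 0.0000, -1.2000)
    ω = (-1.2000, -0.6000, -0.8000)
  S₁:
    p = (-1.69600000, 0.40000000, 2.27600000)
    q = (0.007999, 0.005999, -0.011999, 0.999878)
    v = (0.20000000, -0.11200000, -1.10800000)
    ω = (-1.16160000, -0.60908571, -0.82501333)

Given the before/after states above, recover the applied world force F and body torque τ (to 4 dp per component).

ω₁ − ω₀ = (0.03840000, -0.00908571, -0.02501333)
I·α + gyro = (0.1200, -0.1500, -0.1300)
velocity change Δv = (0.00000000, -0.11200000, 0.09200000)
F = m·Δv/dt = (0.0000, -2.8000, 2.3000)

F = (0.0000, -2.8000, 2.3000)
τ = (0.1200, -0.1500, -0.1300)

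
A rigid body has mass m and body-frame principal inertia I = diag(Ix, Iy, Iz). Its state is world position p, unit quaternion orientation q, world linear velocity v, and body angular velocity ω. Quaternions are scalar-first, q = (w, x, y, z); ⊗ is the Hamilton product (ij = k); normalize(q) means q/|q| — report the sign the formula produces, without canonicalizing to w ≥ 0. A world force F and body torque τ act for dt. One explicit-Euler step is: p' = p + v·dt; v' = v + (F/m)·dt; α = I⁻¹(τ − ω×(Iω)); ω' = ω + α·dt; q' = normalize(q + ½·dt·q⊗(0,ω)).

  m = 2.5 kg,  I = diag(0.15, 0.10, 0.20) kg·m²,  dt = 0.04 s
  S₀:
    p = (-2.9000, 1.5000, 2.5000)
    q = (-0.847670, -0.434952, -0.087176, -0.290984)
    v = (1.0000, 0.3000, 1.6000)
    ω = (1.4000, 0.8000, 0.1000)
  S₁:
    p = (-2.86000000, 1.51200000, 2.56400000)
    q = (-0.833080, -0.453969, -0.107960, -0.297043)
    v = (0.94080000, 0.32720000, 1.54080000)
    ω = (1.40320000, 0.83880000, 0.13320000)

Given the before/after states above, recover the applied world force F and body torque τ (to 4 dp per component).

ω₁ − ω₀ = (0.00320000, 0.03880000, 0.03320000)
precession coupling = (0.0080, -0.0070, -0.0560)
applied torque τ = (0.0200, 0.0900, 0.1100)
Δv = v₁−v₀ = (-0.05920000, 0.02720000, -0.05920000)
m·(v₁−v₀)/dt = (-3.7000, 1.7000, -3.7000)

F = (-3.7000, 1.7000, -3.7000)
τ = (0.0200, 0.0900, 0.1100)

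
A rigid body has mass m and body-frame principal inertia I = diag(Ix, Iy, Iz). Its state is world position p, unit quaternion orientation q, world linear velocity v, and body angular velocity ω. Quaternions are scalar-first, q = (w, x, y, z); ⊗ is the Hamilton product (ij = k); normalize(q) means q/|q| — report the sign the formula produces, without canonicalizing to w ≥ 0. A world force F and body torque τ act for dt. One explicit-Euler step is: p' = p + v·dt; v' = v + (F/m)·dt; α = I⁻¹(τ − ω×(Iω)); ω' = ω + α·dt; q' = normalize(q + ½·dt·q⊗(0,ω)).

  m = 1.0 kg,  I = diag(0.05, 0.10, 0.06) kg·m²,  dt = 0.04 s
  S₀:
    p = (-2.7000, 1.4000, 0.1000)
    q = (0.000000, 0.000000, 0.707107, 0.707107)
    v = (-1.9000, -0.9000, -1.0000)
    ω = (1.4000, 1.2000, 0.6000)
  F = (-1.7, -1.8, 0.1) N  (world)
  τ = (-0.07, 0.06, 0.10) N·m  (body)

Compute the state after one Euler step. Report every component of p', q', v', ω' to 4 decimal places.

gyro term ω×Iω = (-0.0288, -0.0084, 0.0840)
angular accel α = (-0.8240, 0.6840, 0.2667)
ω' = ω + α·dt = (1.3670, 1.2274, 0.6107)
Hamilton product q⊗(0,ω) = (-1.2727926, -0.4242642, 0.9899498, -0.9899498)
q' = normalize(q + ½dt·q⊗(0,ω)) = (-0.0254, -0.0085, 0.7264, 0.6868)
new position p' = (-2.7760, 1.3640, 0.0600)
v + (F/m)dt = (-1.9680, -0.9720, -0.9960)

p' = (-2.7760, 1.3640, 0.0600)
q' = (-0.0254, -0.0085, 0.7264, 0.6868)
v' = (-1.9680, -0.9720, -0.9960)
ω' = (1.3670, 1.2274, 0.6107)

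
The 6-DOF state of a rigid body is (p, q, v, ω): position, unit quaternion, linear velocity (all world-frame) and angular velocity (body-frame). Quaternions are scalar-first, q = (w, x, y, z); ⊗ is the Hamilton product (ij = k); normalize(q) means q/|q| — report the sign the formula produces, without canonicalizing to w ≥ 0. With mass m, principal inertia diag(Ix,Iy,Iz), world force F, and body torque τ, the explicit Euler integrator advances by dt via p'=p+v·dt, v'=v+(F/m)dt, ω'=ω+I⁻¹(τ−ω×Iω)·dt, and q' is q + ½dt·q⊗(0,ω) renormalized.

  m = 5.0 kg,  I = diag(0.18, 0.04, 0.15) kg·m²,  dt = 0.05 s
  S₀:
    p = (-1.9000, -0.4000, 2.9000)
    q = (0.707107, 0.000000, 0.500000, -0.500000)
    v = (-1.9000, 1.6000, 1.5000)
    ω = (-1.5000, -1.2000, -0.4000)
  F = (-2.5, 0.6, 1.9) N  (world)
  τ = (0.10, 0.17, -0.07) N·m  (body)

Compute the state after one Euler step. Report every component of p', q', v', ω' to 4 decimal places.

a = F/m = (-0.5000, 0.1200, 0.3800)
p + v·dt = (-1.9950, -0.3200, 2.9750)
v + (F/m)dt = (-1.9250, 1.6060, 1.5190)
precession coupling ω×(Iω) = (0.0528, 0.0180, -0.2520)
(τ − ω×Iω)/I = (0.2622, 3.8000, 1.2133)
new body rate ω' = (-1.4869, -1.0100, -0.3393)
2q̇ = q⊗(0,ω) = (0.4000000, -1.8606605, -0.0985284, 0.4671572)
q + ½dt·q⊗(0,ω), renormalized = (0.7162, -0.0465, 0.4969, -0.4877)

p' = (-1.9950, -0.3200, 2.9750)
q' = (0.7162, -0.0465, 0.4969, -0.4877)
v' = (-1.9250, 1.6060, 1.5190)
ω' = (-1.4869, -1.0100, -0.3393)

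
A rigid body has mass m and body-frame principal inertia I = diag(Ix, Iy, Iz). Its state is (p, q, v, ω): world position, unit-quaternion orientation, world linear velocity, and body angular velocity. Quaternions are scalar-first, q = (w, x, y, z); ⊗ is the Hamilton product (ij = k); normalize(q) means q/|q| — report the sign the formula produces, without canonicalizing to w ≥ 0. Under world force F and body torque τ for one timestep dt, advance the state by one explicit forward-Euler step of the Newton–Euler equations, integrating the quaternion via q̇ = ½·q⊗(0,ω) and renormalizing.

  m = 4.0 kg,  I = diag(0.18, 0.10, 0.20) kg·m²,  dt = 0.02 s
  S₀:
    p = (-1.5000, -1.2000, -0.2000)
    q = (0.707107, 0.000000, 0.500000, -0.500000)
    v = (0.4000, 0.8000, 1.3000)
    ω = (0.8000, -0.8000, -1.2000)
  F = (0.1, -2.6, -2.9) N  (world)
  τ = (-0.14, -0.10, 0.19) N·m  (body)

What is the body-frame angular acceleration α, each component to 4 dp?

precession coupling ω×(Iω) = (0.0960, 0.0192, 0.0512)
α = I⁻¹(τ − ω×Iω) = (-1.3111, -1.1920, 0.6940)

α = (-1.3111, -1.1920, 0.6940)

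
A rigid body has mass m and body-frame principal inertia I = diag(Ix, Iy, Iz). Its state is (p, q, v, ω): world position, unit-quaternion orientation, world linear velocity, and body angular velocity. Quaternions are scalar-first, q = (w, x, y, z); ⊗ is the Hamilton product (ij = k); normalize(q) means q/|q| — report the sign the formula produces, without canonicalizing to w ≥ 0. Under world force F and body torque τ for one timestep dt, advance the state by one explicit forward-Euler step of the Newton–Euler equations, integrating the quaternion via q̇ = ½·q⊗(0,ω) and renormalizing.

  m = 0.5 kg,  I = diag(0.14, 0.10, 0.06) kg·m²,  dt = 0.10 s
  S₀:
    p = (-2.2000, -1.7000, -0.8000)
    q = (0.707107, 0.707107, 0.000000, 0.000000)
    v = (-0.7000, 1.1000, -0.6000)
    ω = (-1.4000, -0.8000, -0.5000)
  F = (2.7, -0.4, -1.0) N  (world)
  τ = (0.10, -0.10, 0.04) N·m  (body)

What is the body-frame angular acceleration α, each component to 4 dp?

α = (0.8286, -1.5600, 1.4133)

precession coupling ω×(Iω) = (-0.0160, 0.0560, -0.0448)
angular accel α = (0.8286, -1.5600, 1.4133)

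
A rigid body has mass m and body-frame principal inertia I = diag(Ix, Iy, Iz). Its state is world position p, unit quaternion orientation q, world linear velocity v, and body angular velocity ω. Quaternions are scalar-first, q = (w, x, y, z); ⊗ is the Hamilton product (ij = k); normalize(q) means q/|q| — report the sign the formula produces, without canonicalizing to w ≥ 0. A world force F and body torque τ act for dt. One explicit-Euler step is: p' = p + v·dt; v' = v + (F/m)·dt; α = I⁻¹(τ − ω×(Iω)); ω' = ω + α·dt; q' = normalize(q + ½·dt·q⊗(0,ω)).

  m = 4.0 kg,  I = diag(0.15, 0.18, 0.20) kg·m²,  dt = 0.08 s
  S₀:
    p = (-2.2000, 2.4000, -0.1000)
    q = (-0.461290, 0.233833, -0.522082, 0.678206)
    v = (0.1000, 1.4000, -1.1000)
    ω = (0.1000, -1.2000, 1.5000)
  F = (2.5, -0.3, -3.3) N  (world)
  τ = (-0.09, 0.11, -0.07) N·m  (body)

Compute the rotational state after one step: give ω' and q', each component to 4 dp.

ω' = (0.0712, -1.1478, 1.4734)
q' = (-0.5264, 0.2325, -0.5098, 0.6395)

(τ − ω×Iω)/I = (-0.3600, 0.6528, -0.3320)
ω' = ω + α·dt = (0.0712, -1.1478, 1.4734)
Hamilton product q⊗(0,ω) = (-1.6671907, -0.0154048, 0.2706191, -0.9203264)
updated quaternion q' = (-0.5264, 0.2325, -0.5098, 0.6395)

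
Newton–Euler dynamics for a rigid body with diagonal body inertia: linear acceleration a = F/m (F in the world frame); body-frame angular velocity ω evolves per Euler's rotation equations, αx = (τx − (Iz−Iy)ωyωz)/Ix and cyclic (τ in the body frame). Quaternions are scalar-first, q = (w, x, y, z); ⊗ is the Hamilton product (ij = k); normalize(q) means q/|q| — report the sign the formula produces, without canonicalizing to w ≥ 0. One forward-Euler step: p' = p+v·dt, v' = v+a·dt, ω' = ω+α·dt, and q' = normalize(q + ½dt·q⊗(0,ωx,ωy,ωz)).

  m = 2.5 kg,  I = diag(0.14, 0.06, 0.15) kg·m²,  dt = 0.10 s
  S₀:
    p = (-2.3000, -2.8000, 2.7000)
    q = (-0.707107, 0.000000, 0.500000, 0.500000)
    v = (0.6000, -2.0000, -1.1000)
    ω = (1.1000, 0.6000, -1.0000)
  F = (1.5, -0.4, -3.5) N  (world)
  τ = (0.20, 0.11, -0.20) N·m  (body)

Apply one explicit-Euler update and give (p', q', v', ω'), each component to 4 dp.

gyro term ω×Iω = (-0.0540, 0.0110, -0.0528)
α = I⁻¹(τ − ω×Iω) = (1.8143, 1.6500, -0.9813)
ω + α·dt = (1.2814, 0.7650, -1.0981)
Hamilton product q⊗(0,ω) = (0.2000000, -1.5778177, 0.1257358, 0.1571070)
q' = normalize(q + ½dt·q⊗(0,ω)) = (-0.6949, -0.0786, 0.5047, 0.5062)
a = (0.6000, -0.1600, -1.4000)
p + v·dt = (-2.2400, -3.0000, 2.5900)
v' = v + a·dt = (0.6600, -2.0160, -1.2400)

p' = (-2.2400, -3.0000, 2.5900)
q' = (-0.6949, -0.0786, 0.5047, 0.5062)
v' = (0.6600, -2.0160, -1.2400)
ω' = (1.2814, 0.7650, -1.0981)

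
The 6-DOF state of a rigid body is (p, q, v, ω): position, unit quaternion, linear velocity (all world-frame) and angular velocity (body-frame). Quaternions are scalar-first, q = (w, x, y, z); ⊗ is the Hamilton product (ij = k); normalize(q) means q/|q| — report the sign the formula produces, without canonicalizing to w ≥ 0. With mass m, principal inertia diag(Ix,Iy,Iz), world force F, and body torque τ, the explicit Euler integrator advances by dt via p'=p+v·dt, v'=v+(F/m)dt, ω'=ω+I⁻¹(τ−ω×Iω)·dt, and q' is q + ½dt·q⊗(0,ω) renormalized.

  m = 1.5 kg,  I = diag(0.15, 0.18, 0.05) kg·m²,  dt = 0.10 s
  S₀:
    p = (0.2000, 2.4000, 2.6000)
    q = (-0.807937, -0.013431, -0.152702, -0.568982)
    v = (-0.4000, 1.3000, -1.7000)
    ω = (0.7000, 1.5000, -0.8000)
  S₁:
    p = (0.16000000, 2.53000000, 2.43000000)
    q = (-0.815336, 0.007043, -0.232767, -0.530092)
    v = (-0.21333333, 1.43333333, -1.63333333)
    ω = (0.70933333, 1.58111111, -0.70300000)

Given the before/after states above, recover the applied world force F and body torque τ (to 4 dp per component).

F = (2.8000, 2.0000, 1.0000)
τ = (0.1700, 0.0900, 0.0800)

ω₁ − ω₀ = (0.00933333, 0.08111111, 0.09700000)
precession coupling = (0.1560, -0.0560, 0.0315)
I·α + gyro = (0.1700, 0.0900, 0.0800)
velocity change Δv = (0.18666667, 0.13333333, 0.06666667)
applied force F = (2.8000, 2.0000, 1.0000)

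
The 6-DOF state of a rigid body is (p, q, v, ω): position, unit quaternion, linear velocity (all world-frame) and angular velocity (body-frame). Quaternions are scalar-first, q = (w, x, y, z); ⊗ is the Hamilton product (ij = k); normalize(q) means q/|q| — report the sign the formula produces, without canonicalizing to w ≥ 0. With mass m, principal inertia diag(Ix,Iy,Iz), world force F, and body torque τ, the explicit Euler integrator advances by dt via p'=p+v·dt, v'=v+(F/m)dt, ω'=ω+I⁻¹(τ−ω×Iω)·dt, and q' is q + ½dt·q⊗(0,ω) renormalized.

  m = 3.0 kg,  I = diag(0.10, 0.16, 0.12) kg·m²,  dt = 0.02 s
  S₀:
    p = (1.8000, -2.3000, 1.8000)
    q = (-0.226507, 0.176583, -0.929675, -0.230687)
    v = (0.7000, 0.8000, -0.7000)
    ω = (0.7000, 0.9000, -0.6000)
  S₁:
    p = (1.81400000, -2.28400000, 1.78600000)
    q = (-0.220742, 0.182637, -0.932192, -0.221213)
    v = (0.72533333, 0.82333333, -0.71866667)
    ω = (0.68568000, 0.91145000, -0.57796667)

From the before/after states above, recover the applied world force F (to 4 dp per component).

F = (3.8000, 3.5000, -2.8000)

velocity change Δv = (0.02533333, 0.02333333, -0.01866667)
m·(v₁−v₀)/dt = (3.8000, 3.5000, -2.8000)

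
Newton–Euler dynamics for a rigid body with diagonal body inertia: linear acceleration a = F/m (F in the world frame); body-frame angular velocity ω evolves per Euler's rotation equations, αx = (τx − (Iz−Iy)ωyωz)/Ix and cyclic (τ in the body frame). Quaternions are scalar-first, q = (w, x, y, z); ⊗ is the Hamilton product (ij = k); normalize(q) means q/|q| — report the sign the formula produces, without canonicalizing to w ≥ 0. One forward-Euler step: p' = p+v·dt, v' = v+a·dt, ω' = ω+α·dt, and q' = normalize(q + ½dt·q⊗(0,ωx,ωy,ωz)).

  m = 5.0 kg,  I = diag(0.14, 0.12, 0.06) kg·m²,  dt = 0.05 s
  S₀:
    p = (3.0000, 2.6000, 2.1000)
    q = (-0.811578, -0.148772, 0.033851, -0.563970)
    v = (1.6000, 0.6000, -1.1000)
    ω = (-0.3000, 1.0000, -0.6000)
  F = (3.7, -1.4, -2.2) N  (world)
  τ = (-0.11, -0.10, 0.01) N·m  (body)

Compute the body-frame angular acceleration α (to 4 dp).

α = (-1.0429, -0.9533, 0.0667)

gyro term ω×Iω = (0.0360, 0.0144, 0.0060)
α = I⁻¹(τ − ω×Iω) = (-1.0429, -0.9533, 0.0667)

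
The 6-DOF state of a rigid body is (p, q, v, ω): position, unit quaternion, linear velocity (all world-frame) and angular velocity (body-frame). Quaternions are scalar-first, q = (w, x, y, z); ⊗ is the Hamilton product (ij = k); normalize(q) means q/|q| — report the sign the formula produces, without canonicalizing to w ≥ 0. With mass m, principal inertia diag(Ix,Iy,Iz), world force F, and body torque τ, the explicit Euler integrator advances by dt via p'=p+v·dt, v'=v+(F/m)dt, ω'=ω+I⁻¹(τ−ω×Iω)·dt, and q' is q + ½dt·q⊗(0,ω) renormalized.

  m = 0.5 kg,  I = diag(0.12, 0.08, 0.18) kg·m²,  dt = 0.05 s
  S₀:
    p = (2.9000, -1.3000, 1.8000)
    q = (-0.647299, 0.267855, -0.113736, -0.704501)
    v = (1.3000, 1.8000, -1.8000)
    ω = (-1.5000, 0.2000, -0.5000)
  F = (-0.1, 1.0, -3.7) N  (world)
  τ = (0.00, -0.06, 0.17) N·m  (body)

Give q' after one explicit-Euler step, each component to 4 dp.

2q̇ = q⊗(0,ω) = (0.0722792, 1.1687167, 1.0612192, 0.2066165)
updated quaternion q' = (-0.6450, 0.2968, -0.0871, -0.6988)

q' = (-0.6450, 0.2968, -0.0871, -0.6988)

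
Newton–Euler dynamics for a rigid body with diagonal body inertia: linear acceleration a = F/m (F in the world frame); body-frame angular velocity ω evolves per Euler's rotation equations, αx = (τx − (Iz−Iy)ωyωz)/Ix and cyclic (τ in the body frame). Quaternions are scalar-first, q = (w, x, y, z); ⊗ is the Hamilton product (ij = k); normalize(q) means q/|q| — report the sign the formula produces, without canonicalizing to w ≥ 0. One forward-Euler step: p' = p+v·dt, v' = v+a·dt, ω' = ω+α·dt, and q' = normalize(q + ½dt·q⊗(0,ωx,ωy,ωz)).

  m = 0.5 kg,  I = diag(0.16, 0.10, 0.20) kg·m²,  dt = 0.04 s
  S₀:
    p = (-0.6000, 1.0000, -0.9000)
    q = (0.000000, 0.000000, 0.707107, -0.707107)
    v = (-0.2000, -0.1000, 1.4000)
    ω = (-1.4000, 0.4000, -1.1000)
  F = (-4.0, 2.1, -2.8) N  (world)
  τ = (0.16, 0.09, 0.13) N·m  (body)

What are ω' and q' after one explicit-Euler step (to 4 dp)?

ω' = (-1.3490, 0.4606, -1.0807)
q' = (-0.0212, -0.0099, 0.7264, -0.6869)

(τ − ω×Iω)/I = (1.2750, 1.5160, 0.4820)
ω + α·dt = (-1.3490, 0.4606, -1.0807)
2q̇ = q⊗(0,ω) = (-1.0606605, -0.4949749, 0.9899498, 0.9899498)
q + ½dt·q⊗(0,ω), renormalized = (-0.0212, -0.0099, 0.7264, -0.6869)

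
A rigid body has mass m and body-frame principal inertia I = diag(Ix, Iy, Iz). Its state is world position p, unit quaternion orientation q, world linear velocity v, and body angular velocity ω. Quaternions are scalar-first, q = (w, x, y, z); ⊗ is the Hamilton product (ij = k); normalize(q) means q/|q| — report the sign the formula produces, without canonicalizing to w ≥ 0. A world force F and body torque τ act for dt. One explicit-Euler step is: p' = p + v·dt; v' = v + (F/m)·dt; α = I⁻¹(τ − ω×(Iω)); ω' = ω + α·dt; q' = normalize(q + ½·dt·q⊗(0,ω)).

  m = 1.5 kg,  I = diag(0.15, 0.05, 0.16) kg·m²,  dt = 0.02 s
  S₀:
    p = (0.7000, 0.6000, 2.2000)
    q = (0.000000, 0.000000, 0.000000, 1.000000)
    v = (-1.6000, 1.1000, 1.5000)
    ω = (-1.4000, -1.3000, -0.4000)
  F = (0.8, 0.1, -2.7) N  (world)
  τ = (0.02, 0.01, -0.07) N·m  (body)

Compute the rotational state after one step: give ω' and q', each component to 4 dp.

α = I⁻¹(τ − ω×Iω) = (-0.2480, 0.3120, 0.7000)
ω + α·dt = (-1.4050, -1.2938, -0.3860)
2q̇ = q⊗(0,ω) = (0.4000000, 1.3000000, -1.4000000, 0.0000000)
q' = normalize(q + ½dt·q⊗(0,ω)) = (0.0040, 0.0130, -0.0140, 0.9998)

ω' = (-1.4050, -1.2938, -0.3860)
q' = (0.0040, 0.0130, -0.0140, 0.9998)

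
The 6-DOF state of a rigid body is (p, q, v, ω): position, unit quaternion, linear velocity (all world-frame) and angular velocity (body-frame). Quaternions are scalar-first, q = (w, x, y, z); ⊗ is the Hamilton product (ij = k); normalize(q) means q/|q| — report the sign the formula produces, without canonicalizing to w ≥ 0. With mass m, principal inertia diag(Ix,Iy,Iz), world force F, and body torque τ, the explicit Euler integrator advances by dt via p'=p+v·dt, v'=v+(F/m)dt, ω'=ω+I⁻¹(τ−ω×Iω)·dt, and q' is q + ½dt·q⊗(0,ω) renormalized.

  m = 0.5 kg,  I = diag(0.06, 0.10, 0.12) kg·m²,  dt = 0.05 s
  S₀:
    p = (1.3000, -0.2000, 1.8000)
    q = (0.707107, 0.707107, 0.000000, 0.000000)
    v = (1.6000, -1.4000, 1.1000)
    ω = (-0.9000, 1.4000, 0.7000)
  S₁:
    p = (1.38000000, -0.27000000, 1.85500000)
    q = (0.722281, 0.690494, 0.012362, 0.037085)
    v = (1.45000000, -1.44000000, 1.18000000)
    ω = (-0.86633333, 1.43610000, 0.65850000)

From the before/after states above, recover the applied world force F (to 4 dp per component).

F = (-1.5000, -0.4000, 0.8000)

Δv = v₁−v₀ = (-0.15000000, -0.04000000, 0.08000000)
applied force F = (-1.5000, -0.4000, 0.8000)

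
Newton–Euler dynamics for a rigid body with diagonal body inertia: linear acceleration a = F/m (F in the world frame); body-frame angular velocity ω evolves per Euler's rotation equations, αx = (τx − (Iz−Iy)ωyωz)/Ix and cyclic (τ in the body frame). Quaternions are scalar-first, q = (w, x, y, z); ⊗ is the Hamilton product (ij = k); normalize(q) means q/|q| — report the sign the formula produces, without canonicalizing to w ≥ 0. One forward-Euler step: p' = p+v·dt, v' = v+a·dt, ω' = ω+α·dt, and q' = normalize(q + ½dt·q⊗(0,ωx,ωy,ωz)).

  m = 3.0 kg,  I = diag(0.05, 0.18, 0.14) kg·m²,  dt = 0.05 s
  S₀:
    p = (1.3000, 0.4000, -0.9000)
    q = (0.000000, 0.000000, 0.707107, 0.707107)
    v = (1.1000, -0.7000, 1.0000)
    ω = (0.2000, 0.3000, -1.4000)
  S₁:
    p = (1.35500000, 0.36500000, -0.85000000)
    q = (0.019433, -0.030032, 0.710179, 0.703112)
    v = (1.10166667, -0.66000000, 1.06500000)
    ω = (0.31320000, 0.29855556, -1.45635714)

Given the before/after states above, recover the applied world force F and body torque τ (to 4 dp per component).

rate change Δω = (0.11320000, -0.00144444, -0.05635714)
gyro term ω₀×Iω₀ = (0.0168, 0.0252, 0.0078)
τ = I·(Δω/dt) + ω₀×(Iω₀) = (0.1300, 0.0200, -0.1500)
v₁ − v₀ = (0.00166667, 0.04000000, 0.06500000)
F = m·Δv/dt = (0.1000, 2.4000, 3.9000)

F = (0.1000, 2.4000, 3.9000)
τ = (0.1300, 0.0200, -0.1500)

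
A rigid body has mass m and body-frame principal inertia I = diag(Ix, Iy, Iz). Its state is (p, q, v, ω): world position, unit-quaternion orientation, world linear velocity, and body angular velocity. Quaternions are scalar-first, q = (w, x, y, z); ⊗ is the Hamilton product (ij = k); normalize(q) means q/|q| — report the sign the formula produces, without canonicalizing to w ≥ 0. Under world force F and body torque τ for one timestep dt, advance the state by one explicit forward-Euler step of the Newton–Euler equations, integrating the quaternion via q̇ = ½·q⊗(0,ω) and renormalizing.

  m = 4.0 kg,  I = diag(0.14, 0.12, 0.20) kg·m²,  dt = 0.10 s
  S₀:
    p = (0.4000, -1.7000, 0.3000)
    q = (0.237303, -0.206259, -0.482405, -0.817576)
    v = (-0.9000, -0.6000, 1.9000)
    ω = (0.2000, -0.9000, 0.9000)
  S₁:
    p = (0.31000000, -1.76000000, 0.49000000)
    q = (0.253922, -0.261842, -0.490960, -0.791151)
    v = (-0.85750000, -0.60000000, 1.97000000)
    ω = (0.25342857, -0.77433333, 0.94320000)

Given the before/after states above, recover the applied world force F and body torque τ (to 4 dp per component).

Δω = ω₁−ω₀ = (0.05342857, 0.12566667, 0.04320000)
I·α + gyro = (0.0100, 0.1400, 0.0900)
Δv = v₁−v₀ = (0.04250000, 0.00000000, 0.07000000)
F = m·Δv/dt = (1.7000, 0.0000, 2.8000)

F = (1.7000, 0.0000, 2.8000)
τ = (0.0100, 0.1400, 0.0900)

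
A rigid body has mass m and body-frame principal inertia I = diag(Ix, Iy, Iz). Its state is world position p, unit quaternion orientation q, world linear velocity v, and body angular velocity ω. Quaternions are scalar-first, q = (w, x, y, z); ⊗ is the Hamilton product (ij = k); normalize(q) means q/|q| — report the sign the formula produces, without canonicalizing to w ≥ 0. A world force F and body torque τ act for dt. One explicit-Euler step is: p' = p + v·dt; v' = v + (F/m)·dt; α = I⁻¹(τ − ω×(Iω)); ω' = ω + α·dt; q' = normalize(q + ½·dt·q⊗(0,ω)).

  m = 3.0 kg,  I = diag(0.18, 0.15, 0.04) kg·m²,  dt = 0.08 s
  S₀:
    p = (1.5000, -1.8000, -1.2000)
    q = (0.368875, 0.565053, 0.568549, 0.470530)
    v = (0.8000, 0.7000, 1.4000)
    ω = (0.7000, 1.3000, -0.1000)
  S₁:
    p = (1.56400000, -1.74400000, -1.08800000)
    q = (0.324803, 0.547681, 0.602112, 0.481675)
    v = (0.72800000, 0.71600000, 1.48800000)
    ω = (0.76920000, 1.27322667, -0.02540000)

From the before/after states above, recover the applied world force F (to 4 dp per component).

velocity change Δv = (-0.07200000, 0.01600000, 0.08800000)
F = m·Δv/dt = (-2.7000, 0.6000, 3.3000)

F = (-2.7000, 0.6000, 3.3000)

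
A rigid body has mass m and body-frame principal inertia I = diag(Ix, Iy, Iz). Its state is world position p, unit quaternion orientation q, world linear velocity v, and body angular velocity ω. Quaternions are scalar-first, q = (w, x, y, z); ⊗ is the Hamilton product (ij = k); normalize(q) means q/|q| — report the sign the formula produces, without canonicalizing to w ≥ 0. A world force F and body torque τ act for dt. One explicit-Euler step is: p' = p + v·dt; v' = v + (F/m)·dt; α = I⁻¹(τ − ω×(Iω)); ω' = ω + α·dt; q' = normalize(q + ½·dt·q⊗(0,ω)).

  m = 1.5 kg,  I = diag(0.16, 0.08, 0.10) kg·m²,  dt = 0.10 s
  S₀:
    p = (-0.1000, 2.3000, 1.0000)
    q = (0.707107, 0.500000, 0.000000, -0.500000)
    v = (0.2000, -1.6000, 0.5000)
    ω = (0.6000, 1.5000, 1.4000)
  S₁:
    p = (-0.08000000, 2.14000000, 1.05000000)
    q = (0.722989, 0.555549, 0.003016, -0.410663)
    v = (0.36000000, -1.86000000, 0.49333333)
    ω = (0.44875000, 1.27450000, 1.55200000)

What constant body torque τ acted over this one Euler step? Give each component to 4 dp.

τ = (-0.2000, -0.1300, 0.0800)

Δω = ω₁−ω₀ = (-0.15125000, -0.22550000, 0.15200000)
τ = I·(Δω/dt) + ω₀×(Iω₀) = (-0.2000, -0.1300, 0.0800)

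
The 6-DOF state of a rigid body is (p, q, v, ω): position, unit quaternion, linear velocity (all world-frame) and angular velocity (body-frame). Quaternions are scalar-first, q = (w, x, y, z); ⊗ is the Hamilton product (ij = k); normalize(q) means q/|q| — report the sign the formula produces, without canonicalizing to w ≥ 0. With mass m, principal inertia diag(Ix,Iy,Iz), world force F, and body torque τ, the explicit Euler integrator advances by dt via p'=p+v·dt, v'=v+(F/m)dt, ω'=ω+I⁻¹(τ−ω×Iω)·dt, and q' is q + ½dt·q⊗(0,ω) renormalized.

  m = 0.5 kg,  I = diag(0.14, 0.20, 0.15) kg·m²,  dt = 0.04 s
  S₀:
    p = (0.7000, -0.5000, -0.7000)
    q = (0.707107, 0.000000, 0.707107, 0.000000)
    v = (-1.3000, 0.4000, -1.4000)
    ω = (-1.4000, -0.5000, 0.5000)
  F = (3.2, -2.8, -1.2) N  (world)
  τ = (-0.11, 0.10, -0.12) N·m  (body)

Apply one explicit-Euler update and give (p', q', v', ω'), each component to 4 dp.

p' = (0.6480, -0.4840, -0.7560)
q' = (0.7138, -0.0127, 0.6997, 0.0269)
v' = (-1.0440, 0.1760, -1.4960)
ω' = (-1.4350, -0.4814, 0.4568)

gyro term ω×Iω = (0.0125, 0.0070, 0.0420)
(τ − ω×Iω)/I = (-0.8750, 0.4650, -1.0800)
ω' = ω + α·dt = (-1.4350, -0.4814, 0.4568)
q⊗(0,ω) = (0.3535535, -0.6363963, -0.3535535, 1.3435033)
q + ½dt·q⊗(0,ω), renormalized = (0.7138, -0.0127, 0.6997, 0.0269)
a = (6.4000, -5.6000, -2.4000)
p + v·dt = (0.6480, -0.4840, -0.7560)
v' = v + a·dt = (-1.0440, 0.1760, -1.4960)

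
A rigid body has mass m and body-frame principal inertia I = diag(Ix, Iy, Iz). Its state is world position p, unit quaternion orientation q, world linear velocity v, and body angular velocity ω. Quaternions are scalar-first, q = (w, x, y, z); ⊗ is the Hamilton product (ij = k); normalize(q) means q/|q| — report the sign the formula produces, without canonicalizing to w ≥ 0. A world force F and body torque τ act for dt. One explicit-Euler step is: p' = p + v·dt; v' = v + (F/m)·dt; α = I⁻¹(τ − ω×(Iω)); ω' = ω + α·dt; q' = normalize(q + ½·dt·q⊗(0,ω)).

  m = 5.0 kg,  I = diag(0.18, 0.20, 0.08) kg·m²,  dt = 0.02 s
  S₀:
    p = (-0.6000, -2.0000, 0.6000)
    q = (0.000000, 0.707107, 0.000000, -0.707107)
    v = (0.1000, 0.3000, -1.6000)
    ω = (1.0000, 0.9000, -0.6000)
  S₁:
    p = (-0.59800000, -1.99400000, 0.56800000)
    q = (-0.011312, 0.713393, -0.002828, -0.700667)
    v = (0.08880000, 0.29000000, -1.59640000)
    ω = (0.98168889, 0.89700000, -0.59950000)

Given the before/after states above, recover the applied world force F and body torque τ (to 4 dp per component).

F = (-2.8000, -2.5000, 0.9000)
τ = (-0.1000, -0.0900, 0.0200)

v₁ − v₀ = (-0.01120000, -0.01000000, 0.00360000)
F = m·Δv/dt = (-2.8000, -2.5000, 0.9000)
rate change Δω = (-0.01831111, -0.00300000, 0.00050000)
ω₀×(Iω₀) = (0.0648, -0.0600, 0.0180)
applied torque τ = (-0.1000, -0.0900, 0.0200)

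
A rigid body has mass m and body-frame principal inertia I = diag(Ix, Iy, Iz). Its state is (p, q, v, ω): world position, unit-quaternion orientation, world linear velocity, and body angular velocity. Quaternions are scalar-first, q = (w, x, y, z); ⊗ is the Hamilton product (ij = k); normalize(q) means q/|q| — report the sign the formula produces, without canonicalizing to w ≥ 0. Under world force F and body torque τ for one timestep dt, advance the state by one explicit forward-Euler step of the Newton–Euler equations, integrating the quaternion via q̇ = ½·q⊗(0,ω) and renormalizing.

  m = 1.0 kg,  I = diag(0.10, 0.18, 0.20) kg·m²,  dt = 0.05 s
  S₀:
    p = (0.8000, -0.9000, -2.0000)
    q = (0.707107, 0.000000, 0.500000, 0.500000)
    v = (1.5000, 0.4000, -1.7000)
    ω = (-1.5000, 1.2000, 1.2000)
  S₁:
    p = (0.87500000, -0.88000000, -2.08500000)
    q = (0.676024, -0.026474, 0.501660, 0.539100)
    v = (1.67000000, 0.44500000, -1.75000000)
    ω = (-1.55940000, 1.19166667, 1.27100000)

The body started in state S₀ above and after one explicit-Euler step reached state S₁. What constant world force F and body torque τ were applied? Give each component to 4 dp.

velocity change Δv = (0.17000000, 0.04500000, -0.05000000)
m·(v₁−v₀)/dt = (3.4000, 0.9000, -1.0000)
rate change Δω = (-0.05940000, -0.00833333, 0.07100000)
ω₀×(Iω₀) = (0.0288, 0.1800, -0.1440)
applied torque τ = (-0.0900, 0.1500, 0.1400)

F = (3.4000, 0.9000, -1.0000)
τ = (-0.0900, 0.1500, 0.1400)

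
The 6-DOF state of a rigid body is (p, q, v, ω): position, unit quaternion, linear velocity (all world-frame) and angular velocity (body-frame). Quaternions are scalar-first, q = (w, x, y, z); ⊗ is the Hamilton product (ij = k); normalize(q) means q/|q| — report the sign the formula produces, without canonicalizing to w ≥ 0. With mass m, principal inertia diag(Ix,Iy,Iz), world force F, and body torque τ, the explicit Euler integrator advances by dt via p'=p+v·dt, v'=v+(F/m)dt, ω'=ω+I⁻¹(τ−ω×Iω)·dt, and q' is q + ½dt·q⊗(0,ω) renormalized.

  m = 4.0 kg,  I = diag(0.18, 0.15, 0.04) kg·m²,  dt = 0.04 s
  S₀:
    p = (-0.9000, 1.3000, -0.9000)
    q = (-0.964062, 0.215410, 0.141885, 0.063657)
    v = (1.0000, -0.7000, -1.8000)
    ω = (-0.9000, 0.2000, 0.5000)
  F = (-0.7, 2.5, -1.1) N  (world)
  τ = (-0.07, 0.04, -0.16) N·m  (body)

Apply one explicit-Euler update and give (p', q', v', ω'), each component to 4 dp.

angular accel α = (-0.3278, 0.6867, -4.1350)
ω' = ω + α·dt = (-0.9131, 0.2275, 0.3346)
2q̇ = q⊗(0,ω) = (0.1336635, 0.9258669, -0.3578087, -0.3112525)
q' = normalize(q + ½dt·q⊗(0,ω)) = (-0.9612, 0.2339, 0.1347, 0.0574)
a = (-0.1750, 0.6250, -0.2750)
p + v·dt = (-0.8600, 1.2720, -0.9720)
v + (F/m)dt = (0.9930, -0.6750, -1.8110)

p' = (-0.8600, 1.2720, -0.9720)
q' = (-0.9612, 0.2339, 0.1347, 0.0574)
v' = (0.9930, -0.6750, -1.8110)
ω' = (-0.9131, 0.2275, 0.3346)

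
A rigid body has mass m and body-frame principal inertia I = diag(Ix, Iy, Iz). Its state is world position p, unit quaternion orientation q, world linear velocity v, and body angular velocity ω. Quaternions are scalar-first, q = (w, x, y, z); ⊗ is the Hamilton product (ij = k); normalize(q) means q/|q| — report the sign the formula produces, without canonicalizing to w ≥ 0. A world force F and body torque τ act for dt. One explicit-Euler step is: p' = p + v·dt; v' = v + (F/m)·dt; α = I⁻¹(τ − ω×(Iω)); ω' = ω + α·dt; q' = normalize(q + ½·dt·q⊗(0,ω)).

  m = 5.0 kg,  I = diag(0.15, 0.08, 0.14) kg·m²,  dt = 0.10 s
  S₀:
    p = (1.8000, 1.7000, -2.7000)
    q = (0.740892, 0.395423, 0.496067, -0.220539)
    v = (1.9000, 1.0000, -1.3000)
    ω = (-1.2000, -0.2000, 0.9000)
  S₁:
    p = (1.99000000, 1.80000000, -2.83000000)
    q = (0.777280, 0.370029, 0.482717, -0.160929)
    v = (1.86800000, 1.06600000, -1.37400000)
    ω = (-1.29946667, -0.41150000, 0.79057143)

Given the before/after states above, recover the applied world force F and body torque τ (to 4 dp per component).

velocity change Δv = (-0.03200000, 0.06600000, -0.07400000)
m·(v₁−v₀)/dt = (-1.6000, 3.3000, -3.7000)
rate change Δω = (-0.09946667, -0.21150000, -0.10942857)
precession coupling = (-0.0108, -0.0108, -0.0168)
I·α + gyro = (-0.1600, -0.1800, -0.1700)

F = (-1.6000, 3.3000, -3.7000)
τ = (-0.1600, -0.1800, -0.1700)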